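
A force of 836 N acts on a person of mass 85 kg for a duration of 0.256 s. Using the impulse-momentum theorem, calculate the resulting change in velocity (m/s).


J = F * dt = 836 * 0.256 = 214.0160 N*s
delta_v = J / m
delta_v = 214.0160 / 85
delta_v = 2.5178


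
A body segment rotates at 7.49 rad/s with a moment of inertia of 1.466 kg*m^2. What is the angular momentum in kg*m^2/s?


L = I * omega
L = 1.466 * 7.49
L = 10.9803


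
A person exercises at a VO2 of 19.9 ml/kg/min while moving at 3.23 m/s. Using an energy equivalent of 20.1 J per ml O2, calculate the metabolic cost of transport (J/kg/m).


Power per kg = VO2 * 20.1 / 60
Power per kg = 19.9 * 20.1 / 60 = 6.6665 W/kg
Cost = power_per_kg / speed
Cost = 6.6665 / 3.23
Cost = 2.0639


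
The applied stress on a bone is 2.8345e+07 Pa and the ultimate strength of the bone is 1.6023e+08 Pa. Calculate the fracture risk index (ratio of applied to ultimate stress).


FRI = applied / ultimate
FRI = 2.8345e+07 / 1.6023e+08
FRI = 0.1769


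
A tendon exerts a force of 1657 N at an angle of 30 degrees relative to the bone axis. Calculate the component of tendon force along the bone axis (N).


F_eff = F_tendon * cos(theta)
theta = 30 deg = 0.5236 rad
cos(theta) = 0.8660
F_eff = 1657 * 0.8660
F_eff = 1435.0041


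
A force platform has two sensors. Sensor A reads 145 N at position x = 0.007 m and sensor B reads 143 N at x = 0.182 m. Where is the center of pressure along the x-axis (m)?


COP_x = (F1*x1 + F2*x2) / (F1 + F2)
COP_x = (145*0.007 + 143*0.182) / (145 + 143)
Numerator = 27.0410
Denominator = 288
COP_x = 0.0939


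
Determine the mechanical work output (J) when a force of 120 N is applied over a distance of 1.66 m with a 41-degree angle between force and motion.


W = F * d * cos(theta)
theta = 41 deg = 0.7156 rad
cos(theta) = 0.7547
W = 120 * 1.66 * 0.7547
W = 150.3381


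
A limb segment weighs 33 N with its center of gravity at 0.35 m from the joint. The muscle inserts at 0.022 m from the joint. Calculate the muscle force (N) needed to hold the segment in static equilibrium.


F_muscle = W * d_load / d_muscle
F_muscle = 33 * 0.35 / 0.022
Numerator = 11.5500
F_muscle = 525.0000


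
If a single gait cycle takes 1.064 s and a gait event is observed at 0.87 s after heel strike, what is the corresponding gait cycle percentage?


pct = (event_time / cycle_time) * 100
pct = (0.87 / 1.064) * 100
ratio = 0.8177
pct = 81.7669


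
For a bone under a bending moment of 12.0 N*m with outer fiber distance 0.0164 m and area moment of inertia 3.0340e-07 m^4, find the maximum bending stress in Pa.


sigma = M * c / I
sigma = 12.0 * 0.0164 / 3.0340e-07
M * c = 0.1968
sigma = 648648.6486


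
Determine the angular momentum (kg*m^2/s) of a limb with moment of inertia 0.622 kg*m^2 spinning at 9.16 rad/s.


L = I * omega
L = 0.622 * 9.16
L = 5.6975


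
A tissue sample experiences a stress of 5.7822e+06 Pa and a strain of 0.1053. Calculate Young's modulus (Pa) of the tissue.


E = stress / strain
E = 5.7822e+06 / 0.1053
E = 5.4912e+07


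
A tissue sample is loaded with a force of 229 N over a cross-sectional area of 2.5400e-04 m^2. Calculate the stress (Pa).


stress = F / A
stress = 229 / 2.5400e-04
stress = 901574.8031


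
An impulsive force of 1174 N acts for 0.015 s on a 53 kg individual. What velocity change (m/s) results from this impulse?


J = F * dt = 1174 * 0.015 = 17.6100 N*s
delta_v = J / m
delta_v = 17.6100 / 53
delta_v = 0.3323


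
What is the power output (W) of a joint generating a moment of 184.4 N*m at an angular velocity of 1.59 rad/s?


P = M * omega
P = 184.4 * 1.59
P = 293.1960


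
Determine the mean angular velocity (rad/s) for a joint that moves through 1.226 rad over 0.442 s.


omega = delta_theta / delta_t
omega = 1.226 / 0.442
omega = 2.7738


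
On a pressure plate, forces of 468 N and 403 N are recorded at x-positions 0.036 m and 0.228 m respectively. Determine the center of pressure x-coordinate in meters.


COP_x = (F1*x1 + F2*x2) / (F1 + F2)
COP_x = (468*0.036 + 403*0.228) / (468 + 403)
Numerator = 108.7320
Denominator = 871
COP_x = 0.1248


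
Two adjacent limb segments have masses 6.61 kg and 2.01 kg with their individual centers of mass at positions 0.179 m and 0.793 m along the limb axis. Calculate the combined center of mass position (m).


COM = (m1*x1 + m2*x2) / (m1 + m2)
COM = (6.61*0.179 + 2.01*0.793) / (6.61 + 2.01)
Numerator = 2.7771
Denominator = 8.6200
COM = 0.3222


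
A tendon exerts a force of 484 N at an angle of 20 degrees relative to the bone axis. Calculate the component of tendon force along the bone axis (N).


F_eff = F_tendon * cos(theta)
theta = 20 deg = 0.3491 rad
cos(theta) = 0.9397
F_eff = 484 * 0.9397
F_eff = 454.8112


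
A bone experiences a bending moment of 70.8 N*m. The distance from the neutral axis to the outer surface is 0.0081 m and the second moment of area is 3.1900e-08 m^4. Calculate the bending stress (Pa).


sigma = M * c / I
sigma = 70.8 * 0.0081 / 3.1900e-08
M * c = 0.5735
sigma = 1.7977e+07


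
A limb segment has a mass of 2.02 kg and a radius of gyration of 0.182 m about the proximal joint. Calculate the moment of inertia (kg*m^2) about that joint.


I = m * k^2
I = 2.02 * 0.182^2
k^2 = 0.0331
I = 0.0669


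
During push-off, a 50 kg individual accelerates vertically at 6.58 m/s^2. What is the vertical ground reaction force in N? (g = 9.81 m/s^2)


GRF = m * (g + a)
GRF = 50 * (9.81 + 6.58)
GRF = 50 * 16.3900
GRF = 819.5000


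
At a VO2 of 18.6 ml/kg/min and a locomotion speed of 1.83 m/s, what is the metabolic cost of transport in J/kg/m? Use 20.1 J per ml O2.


Power per kg = VO2 * 20.1 / 60
Power per kg = 18.6 * 20.1 / 60 = 6.2310 W/kg
Cost = power_per_kg / speed
Cost = 6.2310 / 1.83
Cost = 3.4049


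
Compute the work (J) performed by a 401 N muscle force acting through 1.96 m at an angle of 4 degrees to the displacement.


W = F * d * cos(theta)
theta = 4 deg = 0.0698 rad
cos(theta) = 0.9976
W = 401 * 1.96 * 0.9976
W = 784.0454


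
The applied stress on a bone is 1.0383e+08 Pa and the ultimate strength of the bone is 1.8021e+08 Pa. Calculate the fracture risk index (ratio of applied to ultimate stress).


FRI = applied / ultimate
FRI = 1.0383e+08 / 1.8021e+08
FRI = 0.5762


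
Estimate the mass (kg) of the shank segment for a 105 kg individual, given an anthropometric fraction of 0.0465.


m_segment = body_mass * fraction
m_segment = 105 * 0.0465
m_segment = 4.8825


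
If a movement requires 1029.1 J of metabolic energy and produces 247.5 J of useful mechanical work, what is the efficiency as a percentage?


eta = (W_mech / E_meta) * 100
eta = (247.5 / 1029.1) * 100
ratio = 0.2405
eta = 24.0501


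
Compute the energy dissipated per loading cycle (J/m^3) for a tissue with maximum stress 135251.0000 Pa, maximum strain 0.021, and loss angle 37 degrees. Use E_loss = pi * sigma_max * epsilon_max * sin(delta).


E_loss = pi * sigma_max * epsilon_max * sin(delta)
delta = 37 deg = 0.6458 rad
sin(delta) = 0.6018
E_loss = pi * 135251.0000 * 0.021 * 0.6018
E_loss = 5369.9801


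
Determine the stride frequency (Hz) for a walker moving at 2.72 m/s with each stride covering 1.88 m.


f = v / stride_length
f = 2.72 / 1.88
f = 1.4468


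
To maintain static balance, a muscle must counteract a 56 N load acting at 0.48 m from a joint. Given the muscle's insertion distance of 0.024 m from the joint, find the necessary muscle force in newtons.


F_muscle = W * d_load / d_muscle
F_muscle = 56 * 0.48 / 0.024
Numerator = 26.8800
F_muscle = 1120.0000


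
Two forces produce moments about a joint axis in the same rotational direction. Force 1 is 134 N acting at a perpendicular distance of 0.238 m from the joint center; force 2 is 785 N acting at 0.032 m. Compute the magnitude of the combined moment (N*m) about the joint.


M = F1 * d1 + F2 * d2
M = 134 * 0.238 + 785 * 0.032
M = 31.8920 + 25.1200
M = 57.0120


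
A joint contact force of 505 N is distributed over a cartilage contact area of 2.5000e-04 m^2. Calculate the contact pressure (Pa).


P = F / A
P = 505 / 2.5000e-04
P = 2.0200e+06


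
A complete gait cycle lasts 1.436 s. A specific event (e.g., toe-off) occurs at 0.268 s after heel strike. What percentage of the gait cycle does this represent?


pct = (event_time / cycle_time) * 100
pct = (0.268 / 1.436) * 100
ratio = 0.1866
pct = 18.6630


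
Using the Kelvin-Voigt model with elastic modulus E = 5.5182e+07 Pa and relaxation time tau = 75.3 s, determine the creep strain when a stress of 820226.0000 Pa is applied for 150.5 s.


epsilon(t) = (sigma/E) * (1 - exp(-t/tau))
sigma/E = 820226.0000 / 5.5182e+07 = 0.0149
exp(-t/tau) = exp(-150.5 / 75.3) = 0.1355
epsilon = 0.0149 * (1 - 0.1355)
epsilon = 0.0128


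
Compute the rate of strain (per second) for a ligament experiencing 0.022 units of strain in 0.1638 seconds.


strain_rate = delta_strain / delta_t
strain_rate = 0.022 / 0.1638
strain_rate = 0.1343


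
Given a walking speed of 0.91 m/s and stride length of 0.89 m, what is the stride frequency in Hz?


f = v / stride_length
f = 0.91 / 0.89
f = 1.0225


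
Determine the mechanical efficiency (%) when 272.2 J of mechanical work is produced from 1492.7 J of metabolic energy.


eta = (W_mech / E_meta) * 100
eta = (272.2 / 1492.7) * 100
ratio = 0.1824
eta = 18.2354


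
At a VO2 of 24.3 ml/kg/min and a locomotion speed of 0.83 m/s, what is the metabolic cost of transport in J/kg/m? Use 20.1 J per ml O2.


Power per kg = VO2 * 20.1 / 60
Power per kg = 24.3 * 20.1 / 60 = 8.1405 W/kg
Cost = power_per_kg / speed
Cost = 8.1405 / 0.83
Cost = 9.8078


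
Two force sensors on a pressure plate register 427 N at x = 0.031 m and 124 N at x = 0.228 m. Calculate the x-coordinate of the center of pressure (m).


COP_x = (F1*x1 + F2*x2) / (F1 + F2)
COP_x = (427*0.031 + 124*0.228) / (427 + 124)
Numerator = 41.5090
Denominator = 551
COP_x = 0.0753


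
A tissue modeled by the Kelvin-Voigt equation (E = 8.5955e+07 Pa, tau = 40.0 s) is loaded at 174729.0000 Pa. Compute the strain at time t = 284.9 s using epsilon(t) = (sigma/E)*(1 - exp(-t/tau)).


epsilon(t) = (sigma/E) * (1 - exp(-t/tau))
sigma/E = 174729.0000 / 8.5955e+07 = 0.0020
exp(-t/tau) = exp(-284.9 / 40.0) = 8.0675e-04
epsilon = 0.0020 * (1 - 8.0675e-04)
epsilon = 0.0020


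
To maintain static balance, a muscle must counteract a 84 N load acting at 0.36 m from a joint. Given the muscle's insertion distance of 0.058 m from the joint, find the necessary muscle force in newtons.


F_muscle = W * d_load / d_muscle
F_muscle = 84 * 0.36 / 0.058
Numerator = 30.2400
F_muscle = 521.3793


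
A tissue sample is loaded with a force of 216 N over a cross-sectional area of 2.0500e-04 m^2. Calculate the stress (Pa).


stress = F / A
stress = 216 / 2.0500e-04
stress = 1.0537e+06


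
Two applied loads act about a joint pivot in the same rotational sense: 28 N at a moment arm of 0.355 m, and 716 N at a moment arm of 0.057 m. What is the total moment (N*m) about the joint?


M = F1 * d1 + F2 * d2
M = 28 * 0.355 + 716 * 0.057
M = 9.9400 + 40.8120
M = 50.7520


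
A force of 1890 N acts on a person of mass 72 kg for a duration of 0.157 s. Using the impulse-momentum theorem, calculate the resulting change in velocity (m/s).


J = F * dt = 1890 * 0.157 = 296.7300 N*s
delta_v = J / m
delta_v = 296.7300 / 72
delta_v = 4.1212


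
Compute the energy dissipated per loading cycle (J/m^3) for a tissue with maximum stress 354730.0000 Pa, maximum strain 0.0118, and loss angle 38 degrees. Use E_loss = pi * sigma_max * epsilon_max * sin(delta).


E_loss = pi * sigma_max * epsilon_max * sin(delta)
delta = 38 deg = 0.6632 rad
sin(delta) = 0.6157
E_loss = pi * 354730.0000 * 0.0118 * 0.6157
E_loss = 8096.0238


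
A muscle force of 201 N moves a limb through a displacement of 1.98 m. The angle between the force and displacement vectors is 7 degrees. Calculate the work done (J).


W = F * d * cos(theta)
theta = 7 deg = 0.1222 rad
cos(theta) = 0.9925
W = 201 * 1.98 * 0.9925
W = 395.0135


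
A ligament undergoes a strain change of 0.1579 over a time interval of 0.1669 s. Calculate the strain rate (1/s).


strain_rate = delta_strain / delta_t
strain_rate = 0.1579 / 0.1669
strain_rate = 0.9461


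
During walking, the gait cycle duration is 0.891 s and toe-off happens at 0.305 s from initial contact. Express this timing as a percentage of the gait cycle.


pct = (event_time / cycle_time) * 100
pct = (0.305 / 0.891) * 100
ratio = 0.3423
pct = 34.2312


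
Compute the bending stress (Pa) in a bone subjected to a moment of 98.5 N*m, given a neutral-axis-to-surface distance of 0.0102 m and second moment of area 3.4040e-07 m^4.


sigma = M * c / I
sigma = 98.5 * 0.0102 / 3.4040e-07
M * c = 1.0047
sigma = 2.9515e+06


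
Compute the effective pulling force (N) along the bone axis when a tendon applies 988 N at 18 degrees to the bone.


F_eff = F_tendon * cos(theta)
theta = 18 deg = 0.3142 rad
cos(theta) = 0.9511
F_eff = 988 * 0.9511
F_eff = 939.6438


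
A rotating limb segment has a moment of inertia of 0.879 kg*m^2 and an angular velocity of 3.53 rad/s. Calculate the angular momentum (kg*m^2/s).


L = I * omega
L = 0.879 * 3.53
L = 3.1029


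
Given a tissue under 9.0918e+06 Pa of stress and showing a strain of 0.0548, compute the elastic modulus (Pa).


E = stress / strain
E = 9.0918e+06 / 0.0548
E = 1.6591e+08


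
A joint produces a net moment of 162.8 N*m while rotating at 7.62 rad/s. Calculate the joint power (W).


P = M * omega
P = 162.8 * 7.62
P = 1240.5360


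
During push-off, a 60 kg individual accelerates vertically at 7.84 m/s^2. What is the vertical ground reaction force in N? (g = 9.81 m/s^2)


GRF = m * (g + a)
GRF = 60 * (9.81 + 7.84)
GRF = 60 * 17.6500
GRF = 1059.0000


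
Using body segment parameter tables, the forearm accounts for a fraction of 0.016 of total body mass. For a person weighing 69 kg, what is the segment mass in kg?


m_segment = body_mass * fraction
m_segment = 69 * 0.016
m_segment = 1.1040


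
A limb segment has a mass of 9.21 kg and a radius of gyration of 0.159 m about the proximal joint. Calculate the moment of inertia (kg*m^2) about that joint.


I = m * k^2
I = 9.21 * 0.159^2
k^2 = 0.0253
I = 0.2328


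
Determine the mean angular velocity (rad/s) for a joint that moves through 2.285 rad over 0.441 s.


omega = delta_theta / delta_t
omega = 2.285 / 0.441
omega = 5.1814


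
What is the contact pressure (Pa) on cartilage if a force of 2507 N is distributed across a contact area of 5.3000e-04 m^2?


P = F / A
P = 2507 / 5.3000e-04
P = 4.7302e+06


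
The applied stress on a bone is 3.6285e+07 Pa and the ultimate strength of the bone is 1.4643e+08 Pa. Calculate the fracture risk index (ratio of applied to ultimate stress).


FRI = applied / ultimate
FRI = 3.6285e+07 / 1.4643e+08
FRI = 0.2478


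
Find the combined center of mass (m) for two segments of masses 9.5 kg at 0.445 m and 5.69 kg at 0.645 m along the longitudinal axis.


COM = (m1*x1 + m2*x2) / (m1 + m2)
COM = (9.5*0.445 + 5.69*0.645) / (9.5 + 5.69)
Numerator = 7.8976
Denominator = 15.1900
COM = 0.5199


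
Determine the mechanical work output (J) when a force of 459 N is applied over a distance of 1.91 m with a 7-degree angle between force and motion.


W = F * d * cos(theta)
theta = 7 deg = 0.1222 rad
cos(theta) = 0.9925
W = 459 * 1.91 * 0.9925
W = 870.1553


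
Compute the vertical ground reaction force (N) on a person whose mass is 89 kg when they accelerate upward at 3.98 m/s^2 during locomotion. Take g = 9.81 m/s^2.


GRF = m * (g + a)
GRF = 89 * (9.81 + 3.98)
GRF = 89 * 13.7900
GRF = 1227.3100


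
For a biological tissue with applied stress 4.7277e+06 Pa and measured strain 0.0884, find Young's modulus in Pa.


E = stress / strain
E = 4.7277e+06 / 0.0884
E = 5.3481e+07


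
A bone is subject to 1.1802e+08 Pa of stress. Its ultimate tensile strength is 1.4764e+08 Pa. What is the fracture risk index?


FRI = applied / ultimate
FRI = 1.1802e+08 / 1.4764e+08
FRI = 0.7994


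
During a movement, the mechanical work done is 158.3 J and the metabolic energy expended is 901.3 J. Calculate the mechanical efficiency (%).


eta = (W_mech / E_meta) * 100
eta = (158.3 / 901.3) * 100
ratio = 0.1756
eta = 17.5635


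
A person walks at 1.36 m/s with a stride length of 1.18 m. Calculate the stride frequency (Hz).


f = v / stride_length
f = 1.36 / 1.18
f = 1.1525


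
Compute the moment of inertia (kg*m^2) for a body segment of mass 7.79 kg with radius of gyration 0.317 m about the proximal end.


I = m * k^2
I = 7.79 * 0.317^2
k^2 = 0.1005
I = 0.7828


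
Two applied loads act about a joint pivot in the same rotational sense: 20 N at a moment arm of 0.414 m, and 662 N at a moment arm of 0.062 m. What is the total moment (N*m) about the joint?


M = F1 * d1 + F2 * d2
M = 20 * 0.414 + 662 * 0.062
M = 8.2800 + 41.0440
M = 49.3240


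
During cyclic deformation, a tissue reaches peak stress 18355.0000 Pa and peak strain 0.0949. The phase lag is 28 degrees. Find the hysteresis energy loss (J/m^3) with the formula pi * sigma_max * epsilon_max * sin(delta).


E_loss = pi * sigma_max * epsilon_max * sin(delta)
delta = 28 deg = 0.4887 rad
sin(delta) = 0.4695
E_loss = pi * 18355.0000 * 0.0949 * 0.4695
E_loss = 2569.0926


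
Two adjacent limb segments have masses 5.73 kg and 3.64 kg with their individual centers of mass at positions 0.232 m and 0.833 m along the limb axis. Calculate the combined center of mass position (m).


COM = (m1*x1 + m2*x2) / (m1 + m2)
COM = (5.73*0.232 + 3.64*0.833) / (5.73 + 3.64)
Numerator = 4.3615
Denominator = 9.3700
COM = 0.4655


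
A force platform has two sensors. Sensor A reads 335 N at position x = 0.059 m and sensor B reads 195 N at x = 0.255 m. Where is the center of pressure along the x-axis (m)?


COP_x = (F1*x1 + F2*x2) / (F1 + F2)
COP_x = (335*0.059 + 195*0.255) / (335 + 195)
Numerator = 69.4900
Denominator = 530
COP_x = 0.1311


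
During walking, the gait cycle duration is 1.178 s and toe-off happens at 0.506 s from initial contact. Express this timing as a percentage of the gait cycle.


pct = (event_time / cycle_time) * 100
pct = (0.506 / 1.178) * 100
ratio = 0.4295
pct = 42.9542


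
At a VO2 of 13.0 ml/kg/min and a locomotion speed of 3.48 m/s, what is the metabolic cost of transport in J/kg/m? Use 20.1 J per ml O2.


Power per kg = VO2 * 20.1 / 60
Power per kg = 13.0 * 20.1 / 60 = 4.3550 W/kg
Cost = power_per_kg / speed
Cost = 4.3550 / 3.48
Cost = 1.2514


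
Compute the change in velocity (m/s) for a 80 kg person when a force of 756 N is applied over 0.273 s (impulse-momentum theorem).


J = F * dt = 756 * 0.273 = 206.3880 N*s
delta_v = J / m
delta_v = 206.3880 / 80
delta_v = 2.5798


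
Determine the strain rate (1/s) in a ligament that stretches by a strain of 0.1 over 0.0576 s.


strain_rate = delta_strain / delta_t
strain_rate = 0.1 / 0.0576
strain_rate = 1.7361


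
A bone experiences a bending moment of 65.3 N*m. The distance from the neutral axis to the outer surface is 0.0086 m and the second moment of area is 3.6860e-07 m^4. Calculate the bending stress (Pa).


sigma = M * c / I
sigma = 65.3 * 0.0086 / 3.6860e-07
M * c = 0.5616
sigma = 1.5235e+06


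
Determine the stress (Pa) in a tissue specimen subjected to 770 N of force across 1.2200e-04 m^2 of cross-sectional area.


stress = F / A
stress = 770 / 1.2200e-04
stress = 6.3115e+06


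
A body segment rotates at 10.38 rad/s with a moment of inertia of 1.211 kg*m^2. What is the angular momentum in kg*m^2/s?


L = I * omega
L = 1.211 * 10.38
L = 12.5702


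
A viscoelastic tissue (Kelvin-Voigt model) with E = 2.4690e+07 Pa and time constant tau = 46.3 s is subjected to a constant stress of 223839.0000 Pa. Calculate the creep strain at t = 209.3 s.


epsilon(t) = (sigma/E) * (1 - exp(-t/tau))
sigma/E = 223839.0000 / 2.4690e+07 = 0.0091
exp(-t/tau) = exp(-209.3 / 46.3) = 0.0109
epsilon = 0.0091 * (1 - 0.0109)
epsilon = 0.0090


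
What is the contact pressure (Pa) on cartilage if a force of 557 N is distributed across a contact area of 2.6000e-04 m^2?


P = F / A
P = 557 / 2.6000e-04
P = 2.1423e+06


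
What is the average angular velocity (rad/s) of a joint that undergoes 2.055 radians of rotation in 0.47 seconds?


omega = delta_theta / delta_t
omega = 2.055 / 0.47
omega = 4.3723


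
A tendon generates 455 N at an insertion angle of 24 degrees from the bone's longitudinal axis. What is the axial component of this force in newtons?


F_eff = F_tendon * cos(theta)
theta = 24 deg = 0.4189 rad
cos(theta) = 0.9135
F_eff = 455 * 0.9135
F_eff = 415.6632


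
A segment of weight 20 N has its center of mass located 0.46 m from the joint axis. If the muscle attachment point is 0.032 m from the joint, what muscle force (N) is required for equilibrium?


F_muscle = W * d_load / d_muscle
F_muscle = 20 * 0.46 / 0.032
Numerator = 9.2000
F_muscle = 287.5000


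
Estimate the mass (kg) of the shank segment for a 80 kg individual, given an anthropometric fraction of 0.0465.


m_segment = body_mass * fraction
m_segment = 80 * 0.0465
m_segment = 3.7200


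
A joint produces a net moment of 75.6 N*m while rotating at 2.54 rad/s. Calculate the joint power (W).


P = M * omega
P = 75.6 * 2.54
P = 192.0240


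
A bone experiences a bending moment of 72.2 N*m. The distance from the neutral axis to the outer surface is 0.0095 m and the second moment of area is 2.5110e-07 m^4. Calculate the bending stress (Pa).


sigma = M * c / I
sigma = 72.2 * 0.0095 / 2.5110e-07
M * c = 0.6859
sigma = 2.7316e+06


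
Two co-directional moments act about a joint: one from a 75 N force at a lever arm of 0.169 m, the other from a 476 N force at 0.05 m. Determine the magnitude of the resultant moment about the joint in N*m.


M = F1 * d1 + F2 * d2
M = 75 * 0.169 + 476 * 0.05
M = 12.6750 + 23.8000
M = 36.4750


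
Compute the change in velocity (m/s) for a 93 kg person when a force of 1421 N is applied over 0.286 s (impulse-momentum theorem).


J = F * dt = 1421 * 0.286 = 406.4060 N*s
delta_v = J / m
delta_v = 406.4060 / 93
delta_v = 4.3700


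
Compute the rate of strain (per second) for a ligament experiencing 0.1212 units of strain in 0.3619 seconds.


strain_rate = delta_strain / delta_t
strain_rate = 0.1212 / 0.3619
strain_rate = 0.3349


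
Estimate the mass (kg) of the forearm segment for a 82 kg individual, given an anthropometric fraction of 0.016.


m_segment = body_mass * fraction
m_segment = 82 * 0.016
m_segment = 1.3120


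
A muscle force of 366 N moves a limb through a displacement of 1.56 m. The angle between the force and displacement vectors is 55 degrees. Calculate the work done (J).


W = F * d * cos(theta)
theta = 55 deg = 0.9599 rad
cos(theta) = 0.5736
W = 366 * 1.56 * 0.5736
W = 327.4892


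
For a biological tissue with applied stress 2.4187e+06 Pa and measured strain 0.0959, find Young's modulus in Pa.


E = stress / strain
E = 2.4187e+06 / 0.0959
E = 2.5221e+07


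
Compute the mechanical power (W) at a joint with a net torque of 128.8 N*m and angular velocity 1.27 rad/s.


P = M * omega
P = 128.8 * 1.27
P = 163.5760


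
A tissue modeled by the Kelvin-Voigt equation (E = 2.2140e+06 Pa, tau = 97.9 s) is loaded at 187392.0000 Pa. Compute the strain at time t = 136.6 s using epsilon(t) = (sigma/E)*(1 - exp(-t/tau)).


epsilon(t) = (sigma/E) * (1 - exp(-t/tau))
sigma/E = 187392.0000 / 2.2140e+06 = 0.0846
exp(-t/tau) = exp(-136.6 / 97.9) = 0.2478
epsilon = 0.0846 * (1 - 0.2478)
epsilon = 0.0637


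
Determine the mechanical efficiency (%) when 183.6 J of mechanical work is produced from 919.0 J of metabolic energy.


eta = (W_mech / E_meta) * 100
eta = (183.6 / 919.0) * 100
ratio = 0.1998
eta = 19.9782


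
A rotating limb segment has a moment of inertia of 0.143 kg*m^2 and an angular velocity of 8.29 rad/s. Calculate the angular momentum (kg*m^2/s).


L = I * omega
L = 0.143 * 8.29
L = 1.1855


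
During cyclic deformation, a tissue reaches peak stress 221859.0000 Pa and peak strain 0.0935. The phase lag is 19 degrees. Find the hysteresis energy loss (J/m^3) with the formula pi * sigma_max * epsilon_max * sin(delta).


E_loss = pi * sigma_max * epsilon_max * sin(delta)
delta = 19 deg = 0.3316 rad
sin(delta) = 0.3256
E_loss = pi * 221859.0000 * 0.0935 * 0.3256
E_loss = 21216.8278


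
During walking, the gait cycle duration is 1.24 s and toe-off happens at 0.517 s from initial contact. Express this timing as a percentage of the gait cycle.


pct = (event_time / cycle_time) * 100
pct = (0.517 / 1.24) * 100
ratio = 0.4169
pct = 41.6935


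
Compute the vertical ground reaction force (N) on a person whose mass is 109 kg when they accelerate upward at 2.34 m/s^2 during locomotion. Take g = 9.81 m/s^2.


GRF = m * (g + a)
GRF = 109 * (9.81 + 2.34)
GRF = 109 * 12.1500
GRF = 1324.3500


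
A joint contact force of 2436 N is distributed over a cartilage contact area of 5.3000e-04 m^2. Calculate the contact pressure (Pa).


P = F / A
P = 2436 / 5.3000e-04
P = 4.5962e+06


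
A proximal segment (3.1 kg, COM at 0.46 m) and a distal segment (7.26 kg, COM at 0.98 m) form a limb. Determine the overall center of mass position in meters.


COM = (m1*x1 + m2*x2) / (m1 + m2)
COM = (3.1*0.46 + 7.26*0.98) / (3.1 + 7.26)
Numerator = 8.5408
Denominator = 10.3600
COM = 0.8244


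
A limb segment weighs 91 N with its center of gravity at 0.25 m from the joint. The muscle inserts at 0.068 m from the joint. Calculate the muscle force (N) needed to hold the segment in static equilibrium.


F_muscle = W * d_load / d_muscle
F_muscle = 91 * 0.25 / 0.068
Numerator = 22.7500
F_muscle = 334.5588


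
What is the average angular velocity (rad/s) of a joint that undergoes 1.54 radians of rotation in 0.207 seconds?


omega = delta_theta / delta_t
omega = 1.54 / 0.207
omega = 7.4396


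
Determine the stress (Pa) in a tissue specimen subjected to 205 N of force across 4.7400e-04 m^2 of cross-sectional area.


stress = F / A
stress = 205 / 4.7400e-04
stress = 432489.4515


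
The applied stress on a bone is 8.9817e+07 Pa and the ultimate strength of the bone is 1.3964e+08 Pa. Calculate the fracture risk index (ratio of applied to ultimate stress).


FRI = applied / ultimate
FRI = 8.9817e+07 / 1.3964e+08
FRI = 0.6432


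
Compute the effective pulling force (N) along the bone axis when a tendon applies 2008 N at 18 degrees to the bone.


F_eff = F_tendon * cos(theta)
theta = 18 deg = 0.3142 rad
cos(theta) = 0.9511
F_eff = 2008 * 0.9511
F_eff = 1909.7215


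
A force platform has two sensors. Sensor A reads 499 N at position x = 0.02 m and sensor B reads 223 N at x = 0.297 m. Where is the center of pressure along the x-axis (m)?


COP_x = (F1*x1 + F2*x2) / (F1 + F2)
COP_x = (499*0.02 + 223*0.297) / (499 + 223)
Numerator = 76.2110
Denominator = 722
COP_x = 0.1056


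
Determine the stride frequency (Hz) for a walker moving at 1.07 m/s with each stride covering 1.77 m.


f = v / stride_length
f = 1.07 / 1.77
f = 0.6045


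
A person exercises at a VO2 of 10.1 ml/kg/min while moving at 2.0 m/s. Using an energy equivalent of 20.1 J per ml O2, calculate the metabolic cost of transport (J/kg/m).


Power per kg = VO2 * 20.1 / 60
Power per kg = 10.1 * 20.1 / 60 = 3.3835 W/kg
Cost = power_per_kg / speed
Cost = 3.3835 / 2.0
Cost = 1.6918


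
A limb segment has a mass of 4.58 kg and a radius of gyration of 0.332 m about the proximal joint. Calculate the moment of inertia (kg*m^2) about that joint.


I = m * k^2
I = 4.58 * 0.332^2
k^2 = 0.1102
I = 0.5048


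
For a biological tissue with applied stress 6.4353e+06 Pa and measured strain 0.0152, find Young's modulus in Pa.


E = stress / strain
E = 6.4353e+06 / 0.0152
E = 4.2338e+08


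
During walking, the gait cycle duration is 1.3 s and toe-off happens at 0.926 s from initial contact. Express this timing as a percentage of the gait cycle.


pct = (event_time / cycle_time) * 100
pct = (0.926 / 1.3) * 100
ratio = 0.7123
pct = 71.2308


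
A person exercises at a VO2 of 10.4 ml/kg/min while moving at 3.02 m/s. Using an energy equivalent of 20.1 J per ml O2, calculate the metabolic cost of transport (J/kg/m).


Power per kg = VO2 * 20.1 / 60
Power per kg = 10.4 * 20.1 / 60 = 3.4840 W/kg
Cost = power_per_kg / speed
Cost = 3.4840 / 3.02
Cost = 1.1536


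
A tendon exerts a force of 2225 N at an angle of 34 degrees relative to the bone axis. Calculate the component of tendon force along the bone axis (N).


F_eff = F_tendon * cos(theta)
theta = 34 deg = 0.5934 rad
cos(theta) = 0.8290
F_eff = 2225 * 0.8290
F_eff = 1844.6086


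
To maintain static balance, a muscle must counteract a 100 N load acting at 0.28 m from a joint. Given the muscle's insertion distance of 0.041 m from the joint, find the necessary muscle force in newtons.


F_muscle = W * d_load / d_muscle
F_muscle = 100 * 0.28 / 0.041
Numerator = 28.0000
F_muscle = 682.9268


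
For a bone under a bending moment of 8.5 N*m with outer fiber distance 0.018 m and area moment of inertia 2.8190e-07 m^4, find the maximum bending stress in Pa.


sigma = M * c / I
sigma = 8.5 * 0.018 / 2.8190e-07
M * c = 0.1530
sigma = 542745.6545


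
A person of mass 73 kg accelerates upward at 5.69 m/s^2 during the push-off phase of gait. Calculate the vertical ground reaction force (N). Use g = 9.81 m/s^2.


GRF = m * (g + a)
GRF = 73 * (9.81 + 5.69)
GRF = 73 * 15.5000
GRF = 1131.5000


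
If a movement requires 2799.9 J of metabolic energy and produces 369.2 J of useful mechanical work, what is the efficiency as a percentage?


eta = (W_mech / E_meta) * 100
eta = (369.2 / 2799.9) * 100
ratio = 0.1319
eta = 13.1862


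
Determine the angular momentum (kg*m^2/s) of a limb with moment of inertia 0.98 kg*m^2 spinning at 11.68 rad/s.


L = I * omega
L = 0.98 * 11.68
L = 11.4464


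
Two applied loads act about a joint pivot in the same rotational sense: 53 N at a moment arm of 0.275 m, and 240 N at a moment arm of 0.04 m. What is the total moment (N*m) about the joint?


M = F1 * d1 + F2 * d2
M = 53 * 0.275 + 240 * 0.04
M = 14.5750 + 9.6000
M = 24.1750


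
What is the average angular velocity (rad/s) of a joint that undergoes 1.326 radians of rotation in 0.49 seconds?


omega = delta_theta / delta_t
omega = 1.326 / 0.49
omega = 2.7061


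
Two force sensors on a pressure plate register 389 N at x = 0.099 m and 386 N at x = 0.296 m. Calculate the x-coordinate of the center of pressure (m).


COP_x = (F1*x1 + F2*x2) / (F1 + F2)
COP_x = (389*0.099 + 386*0.296) / (389 + 386)
Numerator = 152.7670
Denominator = 775
COP_x = 0.1971


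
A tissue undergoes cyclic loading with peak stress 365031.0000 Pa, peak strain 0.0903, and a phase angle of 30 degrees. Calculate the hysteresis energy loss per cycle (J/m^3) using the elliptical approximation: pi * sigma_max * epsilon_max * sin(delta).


E_loss = pi * sigma_max * epsilon_max * sin(delta)
delta = 30 deg = 0.5236 rad
sin(delta) = 0.5000
E_loss = pi * 365031.0000 * 0.0903 * 0.5000
E_loss = 51777.0587


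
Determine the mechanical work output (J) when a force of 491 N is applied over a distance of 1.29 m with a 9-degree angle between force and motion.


W = F * d * cos(theta)
theta = 9 deg = 0.1571 rad
cos(theta) = 0.9877
W = 491 * 1.29 * 0.9877
W = 625.5919


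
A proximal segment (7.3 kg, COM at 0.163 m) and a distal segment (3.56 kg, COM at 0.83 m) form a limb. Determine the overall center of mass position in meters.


COM = (m1*x1 + m2*x2) / (m1 + m2)
COM = (7.3*0.163 + 3.56*0.83) / (7.3 + 3.56)
Numerator = 4.1447
Denominator = 10.8600
COM = 0.3816


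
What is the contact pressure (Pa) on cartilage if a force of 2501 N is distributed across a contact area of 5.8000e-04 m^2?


P = F / A
P = 2501 / 5.8000e-04
P = 4.3121e+06


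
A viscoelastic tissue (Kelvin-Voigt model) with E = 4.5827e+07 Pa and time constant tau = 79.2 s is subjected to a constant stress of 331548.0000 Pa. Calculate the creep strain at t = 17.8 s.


epsilon(t) = (sigma/E) * (1 - exp(-t/tau))
sigma/E = 331548.0000 / 4.5827e+07 = 0.0072
exp(-t/tau) = exp(-17.8 / 79.2) = 0.7987
epsilon = 0.0072 * (1 - 0.7987)
epsilon = 0.0015


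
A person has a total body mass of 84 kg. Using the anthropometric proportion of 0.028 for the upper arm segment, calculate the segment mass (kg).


m_segment = body_mass * fraction
m_segment = 84 * 0.028
m_segment = 2.3520


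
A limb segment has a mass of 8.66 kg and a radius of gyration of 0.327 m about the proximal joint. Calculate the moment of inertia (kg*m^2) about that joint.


I = m * k^2
I = 8.66 * 0.327^2
k^2 = 0.1069
I = 0.9260


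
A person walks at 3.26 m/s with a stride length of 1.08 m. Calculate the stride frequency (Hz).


f = v / stride_length
f = 3.26 / 1.08
f = 3.0185


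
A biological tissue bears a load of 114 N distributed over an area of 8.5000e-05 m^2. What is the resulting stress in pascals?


stress = F / A
stress = 114 / 8.5000e-05
stress = 1.3412e+06


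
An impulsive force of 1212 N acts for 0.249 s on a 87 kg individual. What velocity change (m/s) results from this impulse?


J = F * dt = 1212 * 0.249 = 301.7880 N*s
delta_v = J / m
delta_v = 301.7880 / 87
delta_v = 3.4688


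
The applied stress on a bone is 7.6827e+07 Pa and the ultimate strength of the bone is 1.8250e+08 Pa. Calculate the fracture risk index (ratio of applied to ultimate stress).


FRI = applied / ultimate
FRI = 7.6827e+07 / 1.8250e+08
FRI = 0.4210


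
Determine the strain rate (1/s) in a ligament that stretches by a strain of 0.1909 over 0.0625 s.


strain_rate = delta_strain / delta_t
strain_rate = 0.1909 / 0.0625
strain_rate = 3.0544


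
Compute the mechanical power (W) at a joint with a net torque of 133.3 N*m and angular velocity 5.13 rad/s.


P = M * omega
P = 133.3 * 5.13
P = 683.8290


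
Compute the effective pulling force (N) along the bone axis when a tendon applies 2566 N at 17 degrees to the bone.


F_eff = F_tendon * cos(theta)
theta = 17 deg = 0.2967 rad
cos(theta) = 0.9563
F_eff = 2566 * 0.9563
F_eff = 2453.8780


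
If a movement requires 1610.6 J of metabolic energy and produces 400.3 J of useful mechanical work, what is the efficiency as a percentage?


eta = (W_mech / E_meta) * 100
eta = (400.3 / 1610.6) * 100
ratio = 0.2485
eta = 24.8541


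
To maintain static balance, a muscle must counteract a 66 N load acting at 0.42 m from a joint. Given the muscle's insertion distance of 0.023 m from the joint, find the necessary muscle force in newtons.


F_muscle = W * d_load / d_muscle
F_muscle = 66 * 0.42 / 0.023
Numerator = 27.7200
F_muscle = 1205.2174


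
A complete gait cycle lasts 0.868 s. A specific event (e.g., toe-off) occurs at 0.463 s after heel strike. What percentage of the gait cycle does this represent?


pct = (event_time / cycle_time) * 100
pct = (0.463 / 0.868) * 100
ratio = 0.5334
pct = 53.3410


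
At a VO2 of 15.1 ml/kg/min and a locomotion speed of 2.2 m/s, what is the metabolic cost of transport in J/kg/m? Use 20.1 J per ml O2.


Power per kg = VO2 * 20.1 / 60
Power per kg = 15.1 * 20.1 / 60 = 5.0585 W/kg
Cost = power_per_kg / speed
Cost = 5.0585 / 2.2
Cost = 2.2993


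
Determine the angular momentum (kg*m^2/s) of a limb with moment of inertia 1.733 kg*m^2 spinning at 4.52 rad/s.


L = I * omega
L = 1.733 * 4.52
L = 7.8332


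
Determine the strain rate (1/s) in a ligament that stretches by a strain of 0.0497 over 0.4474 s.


strain_rate = delta_strain / delta_t
strain_rate = 0.0497 / 0.4474
strain_rate = 0.1111


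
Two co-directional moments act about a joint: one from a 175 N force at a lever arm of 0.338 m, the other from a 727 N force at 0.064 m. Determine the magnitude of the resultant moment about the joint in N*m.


M = F1 * d1 + F2 * d2
M = 175 * 0.338 + 727 * 0.064
M = 59.1500 + 46.5280
M = 105.6780


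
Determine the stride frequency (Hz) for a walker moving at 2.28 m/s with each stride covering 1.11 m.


f = v / stride_length
f = 2.28 / 1.11
f = 2.0541


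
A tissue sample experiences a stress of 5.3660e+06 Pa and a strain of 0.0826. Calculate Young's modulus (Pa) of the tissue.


E = stress / strain
E = 5.3660e+06 / 0.0826
E = 6.4964e+07


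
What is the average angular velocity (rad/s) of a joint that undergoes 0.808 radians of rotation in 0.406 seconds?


omega = delta_theta / delta_t
omega = 0.808 / 0.406
omega = 1.9901


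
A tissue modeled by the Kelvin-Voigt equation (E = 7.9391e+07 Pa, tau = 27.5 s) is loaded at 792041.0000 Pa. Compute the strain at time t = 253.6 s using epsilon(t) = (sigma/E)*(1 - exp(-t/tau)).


epsilon(t) = (sigma/E) * (1 - exp(-t/tau))
sigma/E = 792041.0000 / 7.9391e+07 = 0.0100
exp(-t/tau) = exp(-253.6 / 27.5) = 9.8859e-05
epsilon = 0.0100 * (1 - 9.8859e-05)
epsilon = 0.0100


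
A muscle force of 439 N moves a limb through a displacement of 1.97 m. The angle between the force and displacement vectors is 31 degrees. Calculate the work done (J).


W = F * d * cos(theta)
theta = 31 deg = 0.5411 rad
cos(theta) = 0.8572
W = 439 * 1.97 * 0.8572
W = 741.3040


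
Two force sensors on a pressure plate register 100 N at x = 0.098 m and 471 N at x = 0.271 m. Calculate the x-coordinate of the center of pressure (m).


COP_x = (F1*x1 + F2*x2) / (F1 + F2)
COP_x = (100*0.098 + 471*0.271) / (100 + 471)
Numerator = 137.4410
Denominator = 571
COP_x = 0.2407


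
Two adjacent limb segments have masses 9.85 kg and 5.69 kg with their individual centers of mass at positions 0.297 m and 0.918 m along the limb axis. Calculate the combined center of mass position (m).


COM = (m1*x1 + m2*x2) / (m1 + m2)
COM = (9.85*0.297 + 5.69*0.918) / (9.85 + 5.69)
Numerator = 8.1489
Denominator = 15.5400
COM = 0.5244


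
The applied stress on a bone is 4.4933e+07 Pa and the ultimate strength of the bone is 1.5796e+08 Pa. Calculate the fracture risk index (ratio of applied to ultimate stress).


FRI = applied / ultimate
FRI = 4.4933e+07 / 1.5796e+08
FRI = 0.2845


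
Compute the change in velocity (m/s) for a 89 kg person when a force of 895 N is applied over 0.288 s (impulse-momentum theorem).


J = F * dt = 895 * 0.288 = 257.7600 N*s
delta_v = J / m
delta_v = 257.7600 / 89
delta_v = 2.8962


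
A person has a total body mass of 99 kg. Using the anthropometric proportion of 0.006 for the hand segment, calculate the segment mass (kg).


m_segment = body_mass * fraction
m_segment = 99 * 0.006
m_segment = 0.5940


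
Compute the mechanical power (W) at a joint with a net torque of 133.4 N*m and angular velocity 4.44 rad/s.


P = M * omega
P = 133.4 * 4.44
P = 592.2960


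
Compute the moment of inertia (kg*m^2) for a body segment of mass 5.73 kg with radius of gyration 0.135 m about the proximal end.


I = m * k^2
I = 5.73 * 0.135^2
k^2 = 0.0182
I = 0.1044


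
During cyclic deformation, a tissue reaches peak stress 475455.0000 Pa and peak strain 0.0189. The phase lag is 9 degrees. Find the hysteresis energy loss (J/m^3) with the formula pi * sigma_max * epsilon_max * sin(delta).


E_loss = pi * sigma_max * epsilon_max * sin(delta)
delta = 9 deg = 0.1571 rad
sin(delta) = 0.1564
E_loss = pi * 475455.0000 * 0.0189 * 0.1564
E_loss = 4416.2488


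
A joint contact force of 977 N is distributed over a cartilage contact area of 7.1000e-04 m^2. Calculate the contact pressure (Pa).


P = F / A
P = 977 / 7.1000e-04
P = 1.3761e+06
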